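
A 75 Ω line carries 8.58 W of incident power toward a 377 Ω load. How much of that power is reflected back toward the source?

Γ = (377 − 75)/(377 + 75) = 0.668
|Γ|² = 0.446
P_refl = |Γ|²·P_inc = 3.83 W, P_del = (1 − |Γ|²)·P_inc = 4.75 W

P_reflected ≈ 3.83 W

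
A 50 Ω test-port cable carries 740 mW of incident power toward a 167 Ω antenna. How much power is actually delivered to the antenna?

Γ = (167 − 50)/(167 + 50) = 0.539
|Γ|² = 0.291
P_refl = |Γ|²·P_inc = 215 mW, P_del = (1 − |Γ|²)·P_inc = 525 mW

P_delivered ≈ 525 mW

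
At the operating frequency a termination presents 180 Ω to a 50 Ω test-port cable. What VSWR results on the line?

For a purely resistive load, VSWR = R_L/Z_0 or Z_0/R_L (whichever > 1) = 180/50

VSWR ≈ 3.6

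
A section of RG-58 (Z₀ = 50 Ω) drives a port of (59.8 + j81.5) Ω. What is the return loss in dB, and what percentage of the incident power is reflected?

RL ≈ 4.43 dB; 36% of incident power reflected

Γ = (9.8 + j81.5)/(109.8 + j81.5), |Γ| = 0.6
RL = −20·log₁₀(0.6) = 4.43 dB
P_refl/P_inc = |Γ|² = 0.36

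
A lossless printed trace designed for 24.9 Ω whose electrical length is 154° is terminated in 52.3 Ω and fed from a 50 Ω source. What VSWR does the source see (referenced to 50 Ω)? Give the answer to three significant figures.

VSWR ≈ 1.96

tan(βl) = -0.488
Z_in = Z_0·(Z_L + jZ_0·tanβl)/(Z_0 + jZ_L·tanβl) = 31.6 + j20.2 Ω
Γ_s = (Z_in − Z_s)/(Z_in + Z_s) = (-18.4 + j20.2)/(81.6 + j20.2), |Γ_s| = 0.325
VSWR = (1 + |Γ_s|)/(1 − |Γ_s|)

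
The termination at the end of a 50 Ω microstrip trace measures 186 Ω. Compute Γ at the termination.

Γ = (Z_L − Z_0)/(Z_L + Z_0) = (186 − 50)/(186 + 50) = 136/236

Γ = 0.576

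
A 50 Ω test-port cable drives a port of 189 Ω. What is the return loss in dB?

RL ≈ 4.71 dB

Γ = (189 − 50)/(189 + 50) = 0.582
RL = −20·log₁₀|Γ| = −20·log₁₀(0.582)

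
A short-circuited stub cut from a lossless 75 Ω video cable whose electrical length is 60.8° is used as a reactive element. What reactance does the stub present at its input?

X_in ≈ 134 Ω (inductive)

tan(βl) = 1.79
For a short-circuited stub, Z_in = jZ_0·tan(βl)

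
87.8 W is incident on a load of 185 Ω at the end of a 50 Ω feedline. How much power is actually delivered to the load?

Γ = (185 − 50)/(185 + 50) = 0.574
|Γ|² = 0.33
P_refl = |Γ|²·P_inc = 29 W, P_del = (1 − |Γ|²)·P_inc = 58.8 W

P_delivered ≈ 58.8 W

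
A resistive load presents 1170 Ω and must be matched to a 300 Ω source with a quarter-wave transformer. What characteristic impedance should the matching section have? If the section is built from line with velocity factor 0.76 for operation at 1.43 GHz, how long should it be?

Z_qwt ≈ 592 Ω; length ≈ 3.99 cm

Z_qwt = √(Z_0·R_L) = √(300 × 1170) = √351000
λ = 0.76·c/f = 0.159 m, so l = λ/4 = 0.0399 m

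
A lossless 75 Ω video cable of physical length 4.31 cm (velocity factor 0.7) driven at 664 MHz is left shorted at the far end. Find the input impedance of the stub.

λ = v/f = 0.7·c / 664 MHz = 0.316 m
βl = 2π·l/λ = 2π × 0.136 = 49.1°
tan(βl) = 1.15
For a shorted stub, Z_in = jZ_0·tan(βl)

Z_in ≈ +j86.5 Ω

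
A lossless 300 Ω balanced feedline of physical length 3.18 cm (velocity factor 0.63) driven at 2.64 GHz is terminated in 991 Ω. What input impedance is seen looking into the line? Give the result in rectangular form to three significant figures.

λ = v/f = 0.63·c / 2.64 GHz = 0.0716 m
βl = 2π·l/λ = 2π × 0.444 = 160°
tan(βl) = tan(160°) = -0.366
Z_in = Z_0·(Z_L + jZ_0·tanβl)/(Z_0 + jZ_L·tanβl)
     = 300·(991 − j110)/(300 − j362)

Z_in ≈ 457 + j442 Ω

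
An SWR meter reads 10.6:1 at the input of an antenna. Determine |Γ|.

|Γ| ≈ 0.828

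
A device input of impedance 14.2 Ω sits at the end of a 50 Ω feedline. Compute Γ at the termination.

Γ = -0.558

Γ = (Z_L − Z_0)/(Z_L + Z_0) = (14.2 − 50)/(14.2 + 50) = -35.8/64.2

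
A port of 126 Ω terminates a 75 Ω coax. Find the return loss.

Γ = (126 − 75)/(126 + 75) = 0.254
RL = −20·log₁₀|Γ| = −20·log₁₀(0.254)

RL ≈ 11.9 dB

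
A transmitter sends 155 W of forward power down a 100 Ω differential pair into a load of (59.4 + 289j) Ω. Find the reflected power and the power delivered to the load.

P_reflected ≈ 121 W; P_delivered ≈ 33.8 W

|Γ| = |(-40.6 + j289)/(159.4 + j289)| = 0.884
|Γ|² = 0.782
P_refl = |Γ|²·P_inc = 121 W, P_del = (1 − |Γ|²)·P_inc = 33.8 W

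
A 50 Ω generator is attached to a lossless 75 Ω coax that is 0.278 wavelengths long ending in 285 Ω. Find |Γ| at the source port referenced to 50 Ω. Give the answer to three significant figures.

|Γ| ≈ 0.45

βl = 2π × 0.278 = 100°
tan(βl) = -5.63
Z_in = Z_0·(Z_L + jZ_0·tanβl)/(Z_0 + jZ_L·tanβl) = 20.3 + j12.4 Ω
Γ_s = (Z_in − Z_s)/(Z_in + Z_s) = (-29.7 + j12.4)/(70.3 + j12.4), |Γ_s| = 0.45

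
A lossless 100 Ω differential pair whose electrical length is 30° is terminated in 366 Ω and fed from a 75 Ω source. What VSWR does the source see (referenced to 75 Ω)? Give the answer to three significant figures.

VSWR ≈ 4.36

tan(βl) = 0.577
Z_in = Z_0·(Z_L + jZ_0·tanβl)/(Z_0 + jZ_L·tanβl) = 89.3 − j131 Ω
Γ_s = (Z_in − Z_s)/(Z_in + Z_s) = (14.3 − j131)/(164 − j131), |Γ_s| = 0.627
VSWR = (1 + |Γ_s|)/(1 − |Γ_s|)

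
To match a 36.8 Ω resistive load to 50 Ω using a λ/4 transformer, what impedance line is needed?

Z_qwt = √(Z_0·R_L) = √(50 × 36.8) = √1840

Z_qwt ≈ 42.9 Ω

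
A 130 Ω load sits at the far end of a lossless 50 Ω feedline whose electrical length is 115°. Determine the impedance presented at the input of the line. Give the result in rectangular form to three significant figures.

Z_in ≈ 22.7 + j19.2 Ω

tan(βl) = tan(115°) = -2.14
Z_in = Z_0·(Z_L + jZ_0·tanβl)/(Z_0 + jZ_L·tanβl)
     = 50·(130 − j107)/(50 − j279)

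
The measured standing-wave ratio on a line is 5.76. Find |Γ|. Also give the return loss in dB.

|Γ| ≈ 0.704; return loss ≈ 3.05 dB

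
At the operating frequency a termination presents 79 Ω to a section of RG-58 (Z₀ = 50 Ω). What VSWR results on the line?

Γ = (79 − 50)/(79 + 50) = 0.225
VSWR = (1 + 0.225)/(1 − 0.225)

VSWR ≈ 1.58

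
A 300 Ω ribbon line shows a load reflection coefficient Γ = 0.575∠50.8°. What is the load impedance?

Z_L ≈ 333 + j443 Ω

Z_L = Z_0·(1 + Γ)/(1 − Γ) = 300·(1.36 + j0.446)/(0.637 − j0.446)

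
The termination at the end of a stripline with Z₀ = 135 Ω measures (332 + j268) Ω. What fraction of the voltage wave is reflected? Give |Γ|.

|Γ| ≈ 0.618

Γ = (Z_L − Z_0)/(Z_L + Z_0) = (197 + j268)/(467 + j268)
|Γ| = 333/538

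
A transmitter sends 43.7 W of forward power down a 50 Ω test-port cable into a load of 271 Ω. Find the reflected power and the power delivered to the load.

Γ = (271 − 50)/(271 + 50) = 0.688
|Γ|² = 0.474
P_refl = |Γ|²·P_inc = 20.7 W, P_del = (1 − |Γ|²)·P_inc = 23 W

P_reflected ≈ 20.7 W; P_delivered ≈ 23 W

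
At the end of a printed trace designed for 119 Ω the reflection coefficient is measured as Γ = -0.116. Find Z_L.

Z_L = Z_0·(1 + Γ)/(1 − Γ) = 119·(0.884)/(1.12)

Z_L ≈ 94.3 Ω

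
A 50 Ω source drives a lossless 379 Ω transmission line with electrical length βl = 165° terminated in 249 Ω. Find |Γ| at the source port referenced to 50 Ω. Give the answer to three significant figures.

tan(βl) = -0.268
Z_in = Z_0·(Z_L + jZ_0·tanβl)/(Z_0 + jZ_L·tanβl) = 259 − j56 Ω
Γ_s = (Z_in − Z_s)/(Z_in + Z_s) = (209 − j56)/(309 − j56), |Γ_s| = 0.689

|Γ| ≈ 0.689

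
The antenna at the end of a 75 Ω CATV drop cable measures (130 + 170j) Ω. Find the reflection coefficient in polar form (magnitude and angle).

Γ = (Z_L − Z_0)/(Z_L + Z_0) = (55 + j170)/(205 + j170)
|Γ| = 179/266 = 0.671

Γ ≈ 0.671 ∠ 32.4°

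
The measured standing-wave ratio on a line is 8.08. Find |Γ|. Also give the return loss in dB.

|Γ| ≈ 0.78; return loss ≈ 2.16 dB

|Γ| = (S − 1)/(S + 1) = (8.08 − 1)/(8.08 + 1) = 7.08/9.08
RL = −20·log₁₀|Γ| = −20·log₁₀(0.78)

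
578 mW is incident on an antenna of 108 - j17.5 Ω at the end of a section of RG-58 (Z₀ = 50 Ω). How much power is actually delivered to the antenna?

|Γ| = |(58 − j17.5)/(158 − j17.5)| = 0.381
|Γ|² = 0.145
P_refl = |Γ|²·P_inc = 83.9 mW, P_del = (1 − |Γ|²)·P_inc = 494 mW

P_delivered ≈ 494 mW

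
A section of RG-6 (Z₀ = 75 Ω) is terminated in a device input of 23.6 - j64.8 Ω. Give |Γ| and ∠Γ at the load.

Γ ≈ 0.701 ∠ -95.1°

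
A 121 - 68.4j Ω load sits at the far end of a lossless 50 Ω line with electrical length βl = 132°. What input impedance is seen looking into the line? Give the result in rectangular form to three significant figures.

tan(βl) = tan(132°) = -1.11
Z_in = Z_0·(Z_L + jZ_0·tanβl)/(Z_0 + jZ_L·tanβl)
     = 50·(121 − j124)/(-26 − j134)

Z_in ≈ 36.1 + j52 Ω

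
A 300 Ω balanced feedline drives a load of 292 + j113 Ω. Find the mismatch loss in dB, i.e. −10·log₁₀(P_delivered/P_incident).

mismatch loss ≈ 0.156 dB

Γ = (-8 + j113)/(592 + j113), |Γ| = 0.188
|Γ|² = 0.0353, so P_del/P_inc = 1 − |Γ|² = 0.965
ML = −10·log₁₀(1 − |Γ|²)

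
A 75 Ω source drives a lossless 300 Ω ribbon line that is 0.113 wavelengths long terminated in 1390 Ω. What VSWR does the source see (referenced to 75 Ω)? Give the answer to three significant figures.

βl = 2π × 0.113 = 40.7°
tan(βl) = 0.86
Z_in = Z_0·(Z_L + jZ_0·tanβl)/(Z_0 + jZ_L·tanβl) = 143 − j313 Ω
Γ_s = (Z_in − Z_s)/(Z_in + Z_s) = (68.4 − j313)/(218 − j313), |Γ_s| = 0.84
VSWR = (1 + |Γ_s|)/(1 − |Γ_s|)

VSWR ≈ 11.5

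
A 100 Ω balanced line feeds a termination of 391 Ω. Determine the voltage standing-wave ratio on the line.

VSWR ≈ 3.91

For a purely resistive load, VSWR = R_L/Z_0 or Z_0/R_L (whichever > 1) = 391/100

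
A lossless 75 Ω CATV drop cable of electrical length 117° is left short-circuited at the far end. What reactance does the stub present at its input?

X_in ≈ -147 Ω (capacitive)

tan(βl) = -1.96
For a short-circuited stub, Z_in = jZ_0·tan(βl)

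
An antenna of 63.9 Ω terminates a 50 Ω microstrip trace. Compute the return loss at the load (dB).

RL ≈ 18.3 dB

Γ = (63.9 − 50)/(63.9 + 50) = 0.122
RL = −20·log₁₀|Γ| = −20·log₁₀(0.122)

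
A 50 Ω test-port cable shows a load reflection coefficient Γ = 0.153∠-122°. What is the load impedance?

Z_L = Z_0·(1 + Γ)/(1 − Γ) = 50·(0.919 − j0.13)/(1.08 + j0.13)

Z_L ≈ 41.2 − j10.9 Ω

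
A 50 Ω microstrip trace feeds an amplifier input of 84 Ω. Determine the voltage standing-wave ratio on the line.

Γ = (84 − 50)/(84 + 50) = 0.254
VSWR = (1 + 0.254)/(1 − 0.254)

VSWR ≈ 1.68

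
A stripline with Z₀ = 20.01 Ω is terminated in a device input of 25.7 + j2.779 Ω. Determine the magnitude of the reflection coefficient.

Γ = (Z_L − Z_0)/(Z_L + Z_0) = (5.69 + j2.779)/(45.71 + j2.779)
|Γ| = 6.33/45.8

|Γ| ≈ 0.138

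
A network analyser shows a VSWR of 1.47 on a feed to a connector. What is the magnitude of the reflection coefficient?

|Γ| = (S − 1)/(S + 1) = (1.47 − 1)/(1.47 + 1) = 0.47/2.47

|Γ| ≈ 0.19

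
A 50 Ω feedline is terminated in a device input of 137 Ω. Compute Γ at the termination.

Γ = (Z_L − Z_0)/(Z_L + Z_0) = (137 − 50)/(137 + 50) = 87/187

Γ = 0.465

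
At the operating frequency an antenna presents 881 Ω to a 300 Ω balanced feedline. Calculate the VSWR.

VSWR ≈ 2.94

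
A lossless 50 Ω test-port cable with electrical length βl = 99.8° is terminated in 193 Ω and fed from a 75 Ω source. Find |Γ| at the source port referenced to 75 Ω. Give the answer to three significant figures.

|Γ| ≈ 0.702

tan(βl) = -5.79
Z_in = Z_0·(Z_L + jZ_0·tanβl)/(Z_0 + jZ_L·tanβl) = 13.3 + j8.04 Ω
Γ_s = (Z_in − Z_s)/(Z_in + Z_s) = (-61.7 + j8.04)/(88.3 + j8.04), |Γ_s| = 0.702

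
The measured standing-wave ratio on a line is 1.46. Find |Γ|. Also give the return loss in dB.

|Γ| ≈ 0.187; return loss ≈ 14.6 dB

|Γ| = (S − 1)/(S + 1) = (1.46 − 1)/(1.46 + 1) = 0.46/2.46
RL = −20·log₁₀|Γ| = −20·log₁₀(0.187)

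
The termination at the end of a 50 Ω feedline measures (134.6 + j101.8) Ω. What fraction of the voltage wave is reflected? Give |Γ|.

Γ = (Z_L − Z_0)/(Z_L + Z_0) = (84.6 + j101.8)/(184.6 + j101.8)
|Γ| = 132/211

|Γ| ≈ 0.628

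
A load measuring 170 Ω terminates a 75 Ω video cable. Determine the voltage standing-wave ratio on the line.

VSWR ≈ 2.27

Γ = (170 − 75)/(170 + 75) = 0.388
VSWR = (1 + 0.388)/(1 − 0.388)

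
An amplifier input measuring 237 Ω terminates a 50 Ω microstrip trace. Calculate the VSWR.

Γ = (237 − 50)/(237 + 50) = 0.652
VSWR = (1 + 0.652)/(1 − 0.652)

VSWR ≈ 4.74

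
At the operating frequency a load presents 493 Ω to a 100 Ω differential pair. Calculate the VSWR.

Γ = (493 − 100)/(493 + 100) = 0.663
VSWR = (1 + 0.663)/(1 − 0.663)

VSWR ≈ 4.93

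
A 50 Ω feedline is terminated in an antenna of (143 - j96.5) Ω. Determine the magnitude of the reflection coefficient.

|Γ| ≈ 0.621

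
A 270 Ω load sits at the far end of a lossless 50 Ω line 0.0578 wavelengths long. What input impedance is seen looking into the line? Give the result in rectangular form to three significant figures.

βl = 2π × 0.0578 = 20.8°
tan(βl) = tan(20.8°) = 0.38
Z_in = Z_0·(Z_L + jZ_0·tanβl)/(Z_0 + jZ_L·tanβl)
     = 50·(270 + j19)/(50 + j103)

Z_in ≈ 59.3 − j103 Ω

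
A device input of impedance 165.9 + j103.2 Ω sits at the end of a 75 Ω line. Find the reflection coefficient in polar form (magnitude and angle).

Γ ≈ 0.525 ∠ 25.4°

Γ = (Z_L − Z_0)/(Z_L + Z_0) = (90.9 + j103.2)/(240.9 + j103.2)
|Γ| = 138/262 = 0.525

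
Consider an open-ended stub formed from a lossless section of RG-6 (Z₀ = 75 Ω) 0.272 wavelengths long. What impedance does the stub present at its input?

Z_in ≈ +j10.4 Ω

βl = 2π × 0.272 = 97.9°
tan(βl) = -7.19
For an open-ended stub, Z_in = −jZ_0·cot(βl) = −jZ_0/tan(βl)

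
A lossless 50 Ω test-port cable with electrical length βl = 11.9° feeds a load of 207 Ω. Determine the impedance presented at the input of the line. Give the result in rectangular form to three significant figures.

Z_in ≈ 123 − j96.6 Ω

tan(βl) = tan(11.9°) = 0.211
Z_in = Z_0·(Z_L + jZ_0·tanβl)/(Z_0 + jZ_L·tanβl)
     = 50·(207 + j10.5)/(50 + j43.6)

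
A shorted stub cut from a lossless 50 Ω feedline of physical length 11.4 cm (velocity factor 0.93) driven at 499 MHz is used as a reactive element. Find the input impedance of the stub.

Z_in ≈ +j168 Ω

λ = v/f = 0.93·c / 499 MHz = 0.559 m
βl = 2π·l/λ = 2π × 0.204 = 73.4°
tan(βl) = 3.35
For a shorted stub, Z_in = jZ_0·tan(βl)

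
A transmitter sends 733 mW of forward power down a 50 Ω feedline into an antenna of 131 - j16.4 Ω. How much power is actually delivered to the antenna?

P_delivered ≈ 581 mW

|Γ| = |(81 − j16.4)/(181 − j16.4)| = 0.455
|Γ|² = 0.207
P_refl = |Γ|²·P_inc = 152 mW, P_del = (1 − |Γ|²)·P_inc = 581 mW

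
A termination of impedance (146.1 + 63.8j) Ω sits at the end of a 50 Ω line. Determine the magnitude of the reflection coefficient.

|Γ| ≈ 0.559

Γ = (Z_L − Z_0)/(Z_L + Z_0) = (96.1 + j63.8)/(196.1 + j63.8)
|Γ| = 115/206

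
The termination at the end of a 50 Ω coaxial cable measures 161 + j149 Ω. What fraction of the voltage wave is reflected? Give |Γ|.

|Γ| ≈ 0.719

Γ = (Z_L − Z_0)/(Z_L + Z_0) = (111 + j149)/(211 + j149)
|Γ| = 186/258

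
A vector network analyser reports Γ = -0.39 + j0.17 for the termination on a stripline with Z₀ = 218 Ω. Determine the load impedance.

Z_L = Z_0·(1 + Γ)/(1 − Γ) = 218·(0.61 + j0.17)/(1.39 − j0.17)

Z_L ≈ 91 + j37.8 Ω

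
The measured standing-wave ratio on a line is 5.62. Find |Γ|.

|Γ| = (S − 1)/(S + 1) = (5.62 − 1)/(5.62 + 1) = 4.62/6.62

|Γ| ≈ 0.698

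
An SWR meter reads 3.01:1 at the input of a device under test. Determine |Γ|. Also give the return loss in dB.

|Γ| = (S − 1)/(S + 1) = (3.01 − 1)/(3.01 + 1) = 2.01/4.01
RL = −20·log₁₀|Γ| = −20·log₁₀(0.501)

|Γ| ≈ 0.501; return loss ≈ 6 dB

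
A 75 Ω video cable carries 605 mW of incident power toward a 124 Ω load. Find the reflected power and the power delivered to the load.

Γ = (124 − 75)/(124 + 75) = 0.246
|Γ|² = 0.0606
P_refl = |Γ|²·P_inc = 36.7 mW, P_del = (1 − |Γ|²)·P_inc = 568 mW

P_reflected ≈ 36.7 mW; P_delivered ≈ 568 mW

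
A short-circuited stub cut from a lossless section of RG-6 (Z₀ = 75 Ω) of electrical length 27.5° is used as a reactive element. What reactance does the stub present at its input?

tan(βl) = 0.521
For a short-circuited stub, Z_in = jZ_0·tan(βl)

X_in ≈ 39 Ω (inductive)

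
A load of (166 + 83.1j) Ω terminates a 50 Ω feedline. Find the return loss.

RL ≈ 4.2 dB

Γ = (116 + j83.1)/(216 + j83.1), |Γ| = 0.617
RL = −20·log₁₀|Γ| = −20·log₁₀(0.617)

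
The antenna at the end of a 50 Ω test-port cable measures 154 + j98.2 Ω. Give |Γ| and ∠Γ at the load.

Γ ≈ 0.632 ∠ 17.7°

Γ = (Z_L − Z_0)/(Z_L + Z_0) = (104 + j98.2)/(204 + j98.2)
|Γ| = 143/226 = 0.632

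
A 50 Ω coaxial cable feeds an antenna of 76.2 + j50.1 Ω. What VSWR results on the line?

VSWR ≈ 2.43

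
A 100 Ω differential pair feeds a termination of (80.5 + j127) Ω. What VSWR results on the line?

VSWR ≈ 3.79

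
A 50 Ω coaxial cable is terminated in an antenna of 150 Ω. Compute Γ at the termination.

Γ = (Z_L − Z_0)/(Z_L + Z_0) = (150 − 50)/(150 + 50) = 100/200

Γ = 0.5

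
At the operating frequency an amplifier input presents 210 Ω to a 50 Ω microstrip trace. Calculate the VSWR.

VSWR ≈ 4.2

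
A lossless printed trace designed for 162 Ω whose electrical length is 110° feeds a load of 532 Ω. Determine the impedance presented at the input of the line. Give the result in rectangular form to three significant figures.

tan(βl) = tan(110°) = -2.75
Z_in = Z_0·(Z_L + jZ_0·tanβl)/(Z_0 + jZ_L·tanβl)
     = 162·(532 − j445)/(162 − j1460)

Z_in ≈ 55.2 + j52.8 Ω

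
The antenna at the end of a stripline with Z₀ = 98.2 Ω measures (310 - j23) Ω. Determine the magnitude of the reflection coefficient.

|Γ| ≈ 0.521

Γ = (Z_L − Z_0)/(Z_L + Z_0) = (211.8 − j23)/(408.2 − j23)
|Γ| = 213/409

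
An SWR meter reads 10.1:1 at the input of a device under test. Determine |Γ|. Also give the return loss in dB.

|Γ| ≈ 0.82; return loss ≈ 1.73 dB

|Γ| = (S − 1)/(S + 1) = (10.1 − 1)/(10.1 + 1) = 9.1/11.1
RL = −20·log₁₀|Γ| = −20·log₁₀(0.82)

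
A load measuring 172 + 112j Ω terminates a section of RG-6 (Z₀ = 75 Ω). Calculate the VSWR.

Γ = (Z_L − Z_0)/(Z_L + Z_0) = (97 + j112)/(247 + j112)
|Γ| = 148/271 = 0.546
VSWR = (1 + |Γ|)/(1 − |Γ|) = 1.55/0.454

VSWR ≈ 3.41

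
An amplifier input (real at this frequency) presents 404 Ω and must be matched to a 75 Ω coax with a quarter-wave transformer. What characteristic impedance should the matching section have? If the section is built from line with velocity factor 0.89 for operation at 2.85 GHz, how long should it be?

Z_qwt = √(Z_0·R_L) = √(75 × 404) = √30300
λ = 0.89·c/f = 0.0937 m, so l = λ/4 = 0.0234 m

Z_qwt ≈ 174 Ω; length ≈ 2.34 cm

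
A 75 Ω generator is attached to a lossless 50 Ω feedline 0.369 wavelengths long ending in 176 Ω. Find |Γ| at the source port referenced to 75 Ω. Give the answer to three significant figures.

|Γ| ≈ 0.598

βl = 2π × 0.369 = 133°
tan(βl) = -1.08
Z_in = Z_0·(Z_L + jZ_0·tanβl)/(Z_0 + jZ_L·tanβl) = 24.7 + j39.9 Ω
Γ_s = (Z_in − Z_s)/(Z_in + Z_s) = (-50.3 + j39.9)/(99.7 + j39.9), |Γ_s| = 0.598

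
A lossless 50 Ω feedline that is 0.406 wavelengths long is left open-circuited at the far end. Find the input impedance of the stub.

βl = 2π × 0.406 = 146°
tan(βl) = -0.67
For an open-circuited stub, Z_in = −jZ_0·cot(βl) = −jZ_0/tan(βl)

Z_in ≈ +j74.6 Ω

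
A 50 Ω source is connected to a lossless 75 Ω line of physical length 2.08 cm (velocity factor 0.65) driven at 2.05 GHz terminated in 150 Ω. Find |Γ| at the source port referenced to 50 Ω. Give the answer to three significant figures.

|Γ| ≈ 0.178

λ = v/f = 0.65·c / 2.05 GHz = 0.0951 m
βl = 2π·l/λ = 2π × 0.219 = 78.7°
tan(βl) = 5.01
Z_in = Z_0·(Z_L + jZ_0·tanβl)/(Z_0 + jZ_L·tanβl) = 38.6 − j11.1 Ω
Γ_s = (Z_in − Z_s)/(Z_in + Z_s) = (-11.4 − j11.1)/(88.6 − j11.1), |Γ_s| = 0.178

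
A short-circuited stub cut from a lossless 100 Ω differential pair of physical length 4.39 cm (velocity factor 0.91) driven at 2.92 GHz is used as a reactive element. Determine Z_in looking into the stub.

λ = v/f = 0.91·c / 2.92 GHz = 0.0935 m
βl = 2π·l/λ = 2π × 0.47 = 169°
tan(βl) = -0.194
For a short-circuited stub, Z_in = jZ_0·tan(βl)

Z_in ≈ −j19.4 Ω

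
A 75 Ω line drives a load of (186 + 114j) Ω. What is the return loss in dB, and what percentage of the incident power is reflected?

Γ = (111 + j114)/(261 + j114), |Γ| = 0.559
RL = −20·log₁₀(0.559) = 5.06 dB
P_refl/P_inc = |Γ|² = 0.312

RL ≈ 5.06 dB; 31.2% of incident power reflected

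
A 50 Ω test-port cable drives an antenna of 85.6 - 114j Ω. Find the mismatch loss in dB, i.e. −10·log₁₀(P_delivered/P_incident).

mismatch loss ≈ 2.63 dB

Γ = (35.6 − j114)/(135.6 − j114), |Γ| = 0.674
|Γ|² = 0.454, so P_del/P_inc = 1 − |Γ|² = 0.546
ML = −10·log₁₀(1 − |Γ|²)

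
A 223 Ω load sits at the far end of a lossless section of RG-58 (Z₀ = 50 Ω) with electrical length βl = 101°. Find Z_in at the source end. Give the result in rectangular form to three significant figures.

tan(βl) = tan(101°) = -5.14
Z_in = Z_0·(Z_L + jZ_0·tanβl)/(Z_0 + jZ_L·tanβl)
     = 50·(223 − j257)/(50 − j1150)

Z_in ≈ 11.6 + j9.21 Ω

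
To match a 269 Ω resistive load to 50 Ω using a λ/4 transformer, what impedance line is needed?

Z_qwt = √(Z_0·R_L) = √(50 × 269) = √13450

Z_qwt ≈ 116 Ω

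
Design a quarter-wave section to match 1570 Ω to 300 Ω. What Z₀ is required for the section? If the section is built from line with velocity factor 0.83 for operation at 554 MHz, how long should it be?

Z_qwt ≈ 686 Ω; length ≈ 11.2 cm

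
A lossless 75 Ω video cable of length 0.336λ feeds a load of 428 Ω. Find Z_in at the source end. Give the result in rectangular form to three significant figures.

Z_in ≈ 17.7 + j43.1 Ω

βl = 2π × 0.336 = 121°
tan(βl) = tan(121°) = -1.67
Z_in = Z_0·(Z_L + jZ_0·tanβl)/(Z_0 + jZ_L·tanβl)
     = 75·(428 − j125)/(75 − j713)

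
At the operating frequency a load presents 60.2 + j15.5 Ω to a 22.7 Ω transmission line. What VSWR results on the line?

VSWR ≈ 2.85

Γ = (Z_L − Z_0)/(Z_L + Z_0) = (37.5 + j15.5)/(82.9 + j15.5)
|Γ| = 40.6/84.3 = 0.481
VSWR = (1 + |Γ|)/(1 − |Γ|) = 1.48/0.519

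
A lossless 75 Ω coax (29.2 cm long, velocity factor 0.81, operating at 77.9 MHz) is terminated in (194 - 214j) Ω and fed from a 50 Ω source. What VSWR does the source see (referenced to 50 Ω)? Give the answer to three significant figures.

λ = v/f = 0.81·c / 77.9 MHz = 3.12 m
βl = 2π·l/λ = 2π × 0.0936 = 33.7°
tan(βl) = 0.667
Z_in = Z_0·(Z_L + jZ_0·tanβl)/(Z_0 + jZ_L·tanβl) = 24.6 − j71.1 Ω
Γ_s = (Z_in − Z_s)/(Z_in + Z_s) = (-25.4 − j71.1)/(74.6 − j71.1), |Γ_s| = 0.733
VSWR = (1 + |Γ_s|)/(1 − |Γ_s|)

VSWR ≈ 6.48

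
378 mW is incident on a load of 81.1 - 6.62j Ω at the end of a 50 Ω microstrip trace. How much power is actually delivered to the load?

P_delivered ≈ 356 mW

|Γ| = |(31.1 − j6.62)/(131.1 − j6.62)| = 0.242
|Γ|² = 0.0587
P_refl = |Γ|²·P_inc = 22.2 mW, P_del = (1 − |Γ|²)·P_inc = 356 mW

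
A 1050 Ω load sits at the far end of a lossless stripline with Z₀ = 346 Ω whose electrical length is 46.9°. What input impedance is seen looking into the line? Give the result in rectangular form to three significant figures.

tan(βl) = tan(46.9°) = 1.07
Z_in = Z_0·(Z_L + jZ_0·tanβl)/(Z_0 + jZ_L·tanβl)
     = 346·(1050 + j370)/(346 + j1120)

Z_in ≈ 195 − j264 Ω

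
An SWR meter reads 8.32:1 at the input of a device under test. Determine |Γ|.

|Γ| ≈ 0.785

|Γ| = (S − 1)/(S + 1) = (8.32 − 1)/(8.32 + 1) = 7.32/9.32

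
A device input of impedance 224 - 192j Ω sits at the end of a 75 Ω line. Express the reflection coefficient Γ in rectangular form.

Γ = (Z_L − Z_0)/(Z_L + Z_0) = (149 − j192)/(299 − j192)

Γ ≈ 0.645 − j0.228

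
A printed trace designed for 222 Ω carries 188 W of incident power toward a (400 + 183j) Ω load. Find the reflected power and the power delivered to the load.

|Γ| = |(178 + j183)/(622 + j183)| = 0.394
|Γ|² = 0.155
P_refl = |Γ|²·P_inc = 29.1 W, P_del = (1 − |Γ|²)·P_inc = 159 W

P_reflected ≈ 29.1 W; P_delivered ≈ 159 W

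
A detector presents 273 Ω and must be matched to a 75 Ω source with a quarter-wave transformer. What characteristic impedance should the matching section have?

Z_qwt ≈ 143 Ω

Z_qwt = √(Z_0·R_L) = √(75 × 273) = √20480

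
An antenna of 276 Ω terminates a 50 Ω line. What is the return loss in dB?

Γ = (276 − 50)/(276 + 50) = 0.693
RL = −20·log₁₀|Γ| = −20·log₁₀(0.693)

RL ≈ 3.18 dB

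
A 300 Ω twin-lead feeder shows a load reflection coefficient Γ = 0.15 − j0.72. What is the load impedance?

Z_L ≈ 111 − j348 Ω

Z_L = Z_0·(1 + Γ)/(1 − Γ) = 300·(1.15 − j0.72)/(0.85 + j0.72)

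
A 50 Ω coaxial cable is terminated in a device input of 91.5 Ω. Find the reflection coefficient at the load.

Γ = (Z_L − Z_0)/(Z_L + Z_0) = (91.5 − 50)/(91.5 + 50) = 41.5/141.5

Γ = 0.293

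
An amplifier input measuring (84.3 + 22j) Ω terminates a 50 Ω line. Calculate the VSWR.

Γ = (Z_L − Z_0)/(Z_L + Z_0) = (34.3 + j22)/(134.3 + j22)
|Γ| = 40.7/136 = 0.299
VSWR = (1 + |Γ|)/(1 − |Γ|) = 1.3/0.701

VSWR ≈ 1.85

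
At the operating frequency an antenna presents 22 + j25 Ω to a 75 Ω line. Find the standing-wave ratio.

Γ = (Z_L − Z_0)/(Z_L + Z_0) = (-53 + j25)/(97 + j25)
|Γ| = 58.6/100 = 0.585
VSWR = (1 + |Γ|)/(1 − |Γ|) = 1.59/0.415

VSWR ≈ 3.82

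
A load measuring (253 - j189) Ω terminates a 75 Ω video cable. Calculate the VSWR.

VSWR ≈ 5.37

Γ = (Z_L − Z_0)/(Z_L + Z_0) = (178 − j189)/(328 − j189)
|Γ| = 260/379 = 0.686
VSWR = (1 + |Γ|)/(1 − |Γ|) = 1.69/0.314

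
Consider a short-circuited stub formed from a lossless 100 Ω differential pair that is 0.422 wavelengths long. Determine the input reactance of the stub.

βl = 2π × 0.422 = 152°
tan(βl) = -0.534
For a short-circuited stub, Z_in = jZ_0·tan(βl)

X_in ≈ -53.4 Ω (capacitive)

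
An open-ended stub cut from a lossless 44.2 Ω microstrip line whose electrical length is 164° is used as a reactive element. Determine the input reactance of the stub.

tan(βl) = -0.287
For an open-ended stub, Z_in = −jZ_0·cot(βl) = −jZ_0/tan(βl)

X_in ≈ 154 Ω (inductive)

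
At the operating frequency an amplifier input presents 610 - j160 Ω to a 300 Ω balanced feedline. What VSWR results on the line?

VSWR ≈ 2.21

Γ = (Z_L − Z_0)/(Z_L + Z_0) = (310 − j160)/(910 − j160)
|Γ| = 349/924 = 0.378
VSWR = (1 + |Γ|)/(1 − |Γ|) = 1.38/0.622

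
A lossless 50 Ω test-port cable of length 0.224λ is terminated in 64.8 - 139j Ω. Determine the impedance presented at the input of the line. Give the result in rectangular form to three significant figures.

βl = 2π × 0.224 = 80.6°
tan(βl) = tan(80.6°) = 6.07
Z_in = Z_0·(Z_L + jZ_0·tanβl)/(Z_0 + jZ_L·tanβl)
     = 50·(64.8 + j164)/(893 + j393)

Z_in ≈ 6.43 + j6.37 Ω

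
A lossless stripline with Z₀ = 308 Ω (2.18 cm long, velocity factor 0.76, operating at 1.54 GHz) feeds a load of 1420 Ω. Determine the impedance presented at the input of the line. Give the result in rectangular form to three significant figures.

λ = v/f = 0.76·c / 1.54 GHz = 0.148 m
βl = 2π·l/λ = 2π × 0.147 = 53°
tan(βl) = tan(53°) = 1.33
Z_in = Z_0·(Z_L + jZ_0·tanβl)/(Z_0 + jZ_L·tanβl)
     = 308·(1420 + j409)/(308 + j1880)

Z_in ≈ 102 − j215 Ω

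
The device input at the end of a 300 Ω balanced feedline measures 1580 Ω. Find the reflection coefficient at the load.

Γ = 0.681

Γ = (Z_L − Z_0)/(Z_L + Z_0) = (1580 − 300)/(1580 + 300) = 1280/1880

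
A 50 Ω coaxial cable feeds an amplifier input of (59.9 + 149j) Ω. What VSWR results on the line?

Γ = (Z_L − Z_0)/(Z_L + Z_0) = (9.9 + j149)/(109.9 + j149)
|Γ| = 149/185 = 0.807
VSWR = (1 + |Γ|)/(1 − |Γ|) = 1.81/0.193

VSWR ≈ 9.34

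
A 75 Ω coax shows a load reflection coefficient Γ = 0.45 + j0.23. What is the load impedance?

Z_L ≈ 157 + j97.1 Ω

Z_L = Z_0·(1 + Γ)/(1 − Γ) = 75·(1.45 + j0.23)/(0.55 − j0.23)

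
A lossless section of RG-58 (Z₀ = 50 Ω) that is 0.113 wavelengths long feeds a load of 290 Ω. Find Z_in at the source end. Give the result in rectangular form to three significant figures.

βl = 2π × 0.113 = 40.7°
tan(βl) = tan(40.7°) = 0.86
Z_in = Z_0·(Z_L + jZ_0·tanβl)/(Z_0 + jZ_L·tanβl)
     = 50·(290 + j43)/(50 + j249)

Z_in ≈ 19.5 − j54.3 Ω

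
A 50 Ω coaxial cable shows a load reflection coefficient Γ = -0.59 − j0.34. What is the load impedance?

Z_L = Z_0·(1 + Γ)/(1 − Γ) = 50·(0.41 − j0.34)/(1.59 + j0.34)

Z_L ≈ 10.1 − j12.9 Ω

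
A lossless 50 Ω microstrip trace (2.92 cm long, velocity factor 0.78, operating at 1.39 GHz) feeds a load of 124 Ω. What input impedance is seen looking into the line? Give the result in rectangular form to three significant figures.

Z_in ≈ 24.6 − j20.9 Ω

λ = v/f = 0.78·c / 1.39 GHz = 0.168 m
βl = 2π·l/λ = 2π × 0.173 = 62.4°
tan(βl) = tan(62.4°) = 1.92
Z_in = Z_0·(Z_L + jZ_0·tanβl)/(Z_0 + jZ_L·tanβl)
     = 50·(124 + j95.8)/(50 + j238)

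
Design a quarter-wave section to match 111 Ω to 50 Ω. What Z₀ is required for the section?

Z_qwt = √(Z_0·R_L) = √(50 × 111) = √5550

Z_qwt ≈ 74.5 Ω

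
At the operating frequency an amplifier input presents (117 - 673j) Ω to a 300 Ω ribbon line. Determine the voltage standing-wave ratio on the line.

VSWR ≈ 15.8

Γ = (Z_L − Z_0)/(Z_L + Z_0) = (-183 − j673)/(417 − j673)
|Γ| = 697/792 = 0.881
VSWR = (1 + |Γ|)/(1 − |Γ|) = 1.88/0.119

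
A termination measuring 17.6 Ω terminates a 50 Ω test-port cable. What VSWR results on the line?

Γ = (17.6 − 50)/(17.6 + 50) = -0.479
VSWR = (1 + 0.479)/(1 − 0.479)

VSWR ≈ 2.84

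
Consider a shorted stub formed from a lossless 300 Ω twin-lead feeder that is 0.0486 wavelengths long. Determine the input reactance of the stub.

X_in ≈ 94.6 Ω (inductive)

βl = 2π × 0.0486 = 17.5°
tan(βl) = 0.315
For a shorted stub, Z_in = jZ_0·tan(βl)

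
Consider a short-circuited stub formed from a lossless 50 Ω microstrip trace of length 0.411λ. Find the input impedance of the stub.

βl = 2π × 0.411 = 148°
tan(βl) = -0.626
For a short-circuited stub, Z_in = jZ_0·tan(βl)

Z_in ≈ −j31.3 Ω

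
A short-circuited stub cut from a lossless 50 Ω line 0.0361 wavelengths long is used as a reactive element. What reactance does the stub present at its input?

βl = 2π × 0.0361 = 13°
tan(βl) = 0.231
For a short-circuited stub, Z_in = jZ_0·tan(βl)

X_in ≈ 11.5 Ω (inductive)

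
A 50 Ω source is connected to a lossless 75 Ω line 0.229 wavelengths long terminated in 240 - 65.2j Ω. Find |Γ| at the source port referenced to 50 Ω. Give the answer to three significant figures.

|Γ| ≈ 0.396

βl = 2π × 0.229 = 82.4°
tan(βl) = 7.53
Z_in = Z_0·(Z_L + jZ_0·tanβl)/(Z_0 + jZ_L·tanβl) = 21.7 − j3.15 Ω
Γ_s = (Z_in − Z_s)/(Z_in + Z_s) = (-28.3 − j3.15)/(71.7 − j3.15), |Γ_s| = 0.396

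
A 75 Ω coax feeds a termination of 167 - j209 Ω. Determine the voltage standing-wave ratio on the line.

VSWR ≈ 6

Γ = (Z_L − Z_0)/(Z_L + Z_0) = (92 − j209)/(242 − j209)
|Γ| = 228/320 = 0.714
VSWR = (1 + |Γ|)/(1 − |Γ|) = 1.71/0.286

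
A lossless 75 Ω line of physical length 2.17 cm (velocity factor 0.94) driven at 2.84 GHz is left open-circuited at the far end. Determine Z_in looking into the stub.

Z_in ≈ −j15 Ω

λ = v/f = 0.94·c / 2.84 GHz = 0.0993 m
βl = 2π·l/λ = 2π × 0.219 = 78.7°
tan(βl) = 4.99
For an open-circuited stub, Z_in = −jZ_0·cot(βl) = −jZ_0/tan(βl)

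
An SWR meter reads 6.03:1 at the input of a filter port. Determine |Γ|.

|Γ| = (S − 1)/(S + 1) = (6.03 − 1)/(6.03 + 1) = 5.03/7.03

|Γ| ≈ 0.716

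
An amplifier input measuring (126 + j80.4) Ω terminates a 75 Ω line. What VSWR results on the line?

Γ = (Z_L − Z_0)/(Z_L + Z_0) = (51 + j80.4)/(201 + j80.4)
|Γ| = 95.2/216 = 0.44
VSWR = (1 + |Γ|)/(1 − |Γ|) = 1.44/0.56

VSWR ≈ 2.57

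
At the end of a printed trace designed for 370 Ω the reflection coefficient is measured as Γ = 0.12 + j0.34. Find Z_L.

Z_L = Z_0·(1 + Γ)/(1 − Γ) = 370·(1.12 + j0.34)/(0.88 − j0.34)

Z_L ≈ 362 + j283 Ω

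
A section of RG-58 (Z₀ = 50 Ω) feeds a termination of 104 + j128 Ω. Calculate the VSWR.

VSWR ≈ 5.53

Γ = (Z_L − Z_0)/(Z_L + Z_0) = (54 + j128)/(154 + j128)
|Γ| = 139/200 = 0.694
VSWR = (1 + |Γ|)/(1 − |Γ|) = 1.69/0.306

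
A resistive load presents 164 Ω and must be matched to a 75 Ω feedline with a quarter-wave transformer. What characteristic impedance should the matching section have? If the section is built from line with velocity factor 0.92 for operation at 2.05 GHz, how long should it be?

Z_qwt = √(Z_0·R_L) = √(75 × 164) = √12300
λ = 0.92·c/f = 0.135 m, so l = λ/4 = 0.0337 m

Z_qwt ≈ 111 Ω; length ≈ 3.37 cm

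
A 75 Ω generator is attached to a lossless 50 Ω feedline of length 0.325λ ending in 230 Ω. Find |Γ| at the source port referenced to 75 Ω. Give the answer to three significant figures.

|Γ| ≈ 0.719

βl = 2π × 0.325 = 117°
tan(βl) = -1.96
Z_in = Z_0·(Z_L + jZ_0·tanβl)/(Z_0 + jZ_L·tanβl) = 13.5 + j24 Ω
Γ_s = (Z_in − Z_s)/(Z_in + Z_s) = (-61.5 + j24)/(88.5 + j24), |Γ_s| = 0.719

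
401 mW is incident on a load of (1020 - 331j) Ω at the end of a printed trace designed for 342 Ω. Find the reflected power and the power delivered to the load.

P_reflected ≈ 116 mW; P_delivered ≈ 285 mW

|Γ| = |(678 − j331)/(1362 − j331)| = 0.538
|Γ|² = 0.29
P_refl = |Γ|²·P_inc = 116 mW, P_del = (1 − |Γ|²)·P_inc = 285 mW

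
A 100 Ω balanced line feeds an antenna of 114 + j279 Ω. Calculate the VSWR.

VSWR ≈ 8.73

Γ = (Z_L − Z_0)/(Z_L + Z_0) = (14 + j279)/(214 + j279)
|Γ| = 279/352 = 0.794
VSWR = (1 + |Γ|)/(1 − |Γ|) = 1.79/0.206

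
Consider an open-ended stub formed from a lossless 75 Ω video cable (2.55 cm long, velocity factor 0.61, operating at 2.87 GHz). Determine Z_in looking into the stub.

Z_in ≈ +j103 Ω

λ = v/f = 0.61·c / 2.87 GHz = 0.0638 m
βl = 2π·l/λ = 2π × 0.4 = 144°
tan(βl) = -0.727
For an open-ended stub, Z_in = −jZ_0·cot(βl) = −jZ_0/tan(βl)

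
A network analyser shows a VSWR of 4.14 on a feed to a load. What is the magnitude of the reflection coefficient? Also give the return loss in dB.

|Γ| ≈ 0.611; return loss ≈ 4.28 dB

|Γ| = (S − 1)/(S + 1) = (4.14 − 1)/(4.14 + 1) = 3.14/5.14
RL = −20·log₁₀|Γ| = −20·log₁₀(0.611)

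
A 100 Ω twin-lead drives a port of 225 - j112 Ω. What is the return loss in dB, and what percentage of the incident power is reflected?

RL ≈ 6.23 dB; 23.8% of incident power reflected

Γ = (125 − j112)/(325 − j112), |Γ| = 0.488
RL = −20·log₁₀(0.488) = 6.23 dB
P_refl/P_inc = |Γ|² = 0.238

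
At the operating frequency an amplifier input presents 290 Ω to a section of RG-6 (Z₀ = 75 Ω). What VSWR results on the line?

VSWR ≈ 3.87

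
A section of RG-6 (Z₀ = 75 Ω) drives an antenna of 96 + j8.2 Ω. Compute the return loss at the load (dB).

Γ = (21 + j8.2)/(171 + j8.2), |Γ| = 0.132
RL = −20·log₁₀|Γ| = −20·log₁₀(0.132)

RL ≈ 17.6 dB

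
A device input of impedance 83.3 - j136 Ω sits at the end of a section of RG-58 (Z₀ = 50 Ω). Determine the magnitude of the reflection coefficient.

Γ = (Z_L − Z_0)/(Z_L + Z_0) = (33.3 − j136)/(133.3 − j136)
|Γ| = 140/190

|Γ| ≈ 0.735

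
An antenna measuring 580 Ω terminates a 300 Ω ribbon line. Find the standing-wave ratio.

For a purely resistive load, VSWR = R_L/Z_0 or Z_0/R_L (whichever > 1) = 580/300

VSWR ≈ 1.93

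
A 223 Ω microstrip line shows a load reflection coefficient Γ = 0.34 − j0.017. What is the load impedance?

Z_L ≈ 452 − j17.4 Ω

Z_L = Z_0·(1 + Γ)/(1 − Γ) = 223·(1.34 − j0.017)/(0.66 + j0.017)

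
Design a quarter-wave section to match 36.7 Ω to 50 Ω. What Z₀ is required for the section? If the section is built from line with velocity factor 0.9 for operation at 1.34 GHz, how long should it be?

Z_qwt ≈ 42.8 Ω; length ≈ 5.04 cm

Z_qwt = √(Z_0·R_L) = √(50 × 36.7) = √1835
λ = 0.9·c/f = 0.201 m, so l = λ/4 = 0.0504 m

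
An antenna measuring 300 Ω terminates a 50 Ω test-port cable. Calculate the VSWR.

VSWR ≈ 6

Γ = (300 − 50)/(300 + 50) = 0.714
VSWR = (1 + 0.714)/(1 − 0.714)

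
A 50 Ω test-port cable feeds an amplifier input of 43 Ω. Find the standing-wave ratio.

Γ = (43 − 50)/(43 + 50) = -0.0753
VSWR = (1 + 0.0753)/(1 − 0.0753)

VSWR ≈ 1.16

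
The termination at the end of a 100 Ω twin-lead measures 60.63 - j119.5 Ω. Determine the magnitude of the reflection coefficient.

|Γ| ≈ 0.628

Γ = (Z_L − Z_0)/(Z_L + Z_0) = (-39.37 − j119.5)/(160.6 − j119.5)
|Γ| = 126/200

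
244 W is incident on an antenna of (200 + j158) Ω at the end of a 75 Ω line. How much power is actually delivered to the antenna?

P_delivered ≈ 146 W

|Γ| = |(125 + j158)/(275 + j158)| = 0.635
|Γ|² = 0.404
P_refl = |Γ|²·P_inc = 98.5 W, P_del = (1 − |Γ|²)·P_inc = 146 W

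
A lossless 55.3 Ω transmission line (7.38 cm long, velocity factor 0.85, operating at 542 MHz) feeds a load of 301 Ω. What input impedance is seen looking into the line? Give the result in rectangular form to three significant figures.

λ = v/f = 0.85·c / 542 MHz = 0.47 m
βl = 2π·l/λ = 2π × 0.157 = 56.5°
tan(βl) = tan(56.5°) = 1.51
Z_in = Z_0·(Z_L + jZ_0·tanβl)/(Z_0 + jZ_L·tanβl)
     = 55.3·(301 + j83.5)/(55.3 + j454)

Z_in ≈ 14.4 − j34.9 Ω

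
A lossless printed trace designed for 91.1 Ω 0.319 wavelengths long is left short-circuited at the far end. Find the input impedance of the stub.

βl = 2π × 0.319 = 115°
tan(βl) = -2.16
For a short-circuited stub, Z_in = jZ_0·tan(βl)

Z_in ≈ −j197 Ω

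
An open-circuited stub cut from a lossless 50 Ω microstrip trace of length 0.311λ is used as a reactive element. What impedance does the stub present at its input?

Z_in ≈ +j20.2 Ω

βl = 2π × 0.311 = 112°
tan(βl) = -2.48
For an open-circuited stub, Z_in = −jZ_0·cot(βl) = −jZ_0/tan(βl)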